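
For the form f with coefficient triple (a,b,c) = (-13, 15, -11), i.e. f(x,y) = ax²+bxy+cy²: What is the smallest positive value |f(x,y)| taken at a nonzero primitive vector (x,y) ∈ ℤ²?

translate: b→11 (≡-15 mod 26), so (13,-15,11)→(13,11,9)
flip: (13,11,9)→(9,-11,13)
translate: b→7 (≡-11 mod 18), so (9,-11,13)→(9,7,11)
reduced (well bottom): (9,7,11) with a≤c, −a<b≤a
well minimum |f| = |-9| = 9 (negative-definite)

9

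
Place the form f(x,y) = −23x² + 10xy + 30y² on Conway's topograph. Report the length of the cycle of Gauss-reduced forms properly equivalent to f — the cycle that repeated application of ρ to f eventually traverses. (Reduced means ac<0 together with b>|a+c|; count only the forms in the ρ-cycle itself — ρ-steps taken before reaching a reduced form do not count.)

D = 2860, ⌊√D⌋ = 53
river: ρ → (30,50,-3)
river: ρ → (-3,52,13)
river: ρ → (13,52,-3)
river: ρ → (-3,50,30)
river: ρ → (30,10,-23)
river: ρ → (-23,36,17)
river: ρ → (17,32,-27)
river: ρ → (-27,22,22)
river: ρ → (22,22,-27)
river: ρ → (-27,32,17)
river: ρ → (17,36,-23)
river: ρ → (-23,10,30)
ρ-cycle length = 12 (tail of 0 descent steps not counted)

12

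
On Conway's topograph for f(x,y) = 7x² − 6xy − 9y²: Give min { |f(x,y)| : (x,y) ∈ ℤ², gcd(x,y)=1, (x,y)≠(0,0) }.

descent: ρ → (-9,6,7)  [lands on river]
river: ρ → (7,8,-8)
river: ρ → (-8,8,7)
river: ρ → (7,6,-9)
river: ρ → (-9,12,4)
river: ρ → (4,12,-9)
closes: descent 1, river 6
min |a| on river = 4

4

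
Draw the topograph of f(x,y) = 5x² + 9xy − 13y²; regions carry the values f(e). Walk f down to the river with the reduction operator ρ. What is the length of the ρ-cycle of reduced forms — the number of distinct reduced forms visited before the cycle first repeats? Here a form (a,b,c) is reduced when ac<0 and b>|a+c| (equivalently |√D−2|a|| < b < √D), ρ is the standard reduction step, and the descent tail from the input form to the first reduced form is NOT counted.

D = 341, ⌊√D⌋ = 18
river: ρ → (-13,17,1)
river: ρ → (1,17,-13)
river: ρ → (-13,9,5)
river: ρ → (5,11,-11)
river: ρ → (-11,11,5)
river: ρ → (5,9,-13)
ρ-cycle length = 6 (tail of 0 descent steps not counted)

6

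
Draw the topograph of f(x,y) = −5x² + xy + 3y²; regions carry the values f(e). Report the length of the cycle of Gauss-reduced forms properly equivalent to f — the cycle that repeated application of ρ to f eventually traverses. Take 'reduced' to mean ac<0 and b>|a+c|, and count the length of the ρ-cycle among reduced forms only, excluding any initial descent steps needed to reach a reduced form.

D = 61, ⌊√D⌋ = 7
descent: ρ → (3,5,-3)  [lands on river]
river: ρ → (-3,7,1)
river: ρ → (1,7,-3)
river: ρ → (-3,5,3)
river: ρ → (3,7,-1)
river: ρ → (-1,7,3)
ρ-cycle length = 6 (tail of 1 descent step not counted)

6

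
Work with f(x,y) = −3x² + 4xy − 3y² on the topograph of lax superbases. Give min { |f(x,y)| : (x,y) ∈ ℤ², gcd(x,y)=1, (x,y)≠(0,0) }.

translate: b→2 (≡-4 mod 6), so (3,-4,3)→(3,2,2)
flip: (3,2,2)→(2,-2,3)
translate: b→2 (≡-2 mod 4), so (2,-2,3)→(2,2,3)
reduced (well bottom): (2,2,3) with a≤c, −a<b≤a
well minimum |f| = |-2| = 2 (negative-definite)

2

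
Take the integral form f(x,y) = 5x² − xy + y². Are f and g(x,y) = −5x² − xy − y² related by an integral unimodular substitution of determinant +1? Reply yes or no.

D₁ = -19, D₂ = -19
f: flip: (5,-1,1)→(1,1,5)
f: reduced (well bottom): (1,1,5) with a≤c, −a<b≤a
g is negative-definite; reduce −g:
−g: flip: (5,1,1)→(1,-1,5)
−g: translate: b→1 (≡-1 mod 2), so (1,-1,5)→(1,1,5)
−g: reduced (well bottom): (1,1,5) with a≤c, −a<b≤a
flip sign back: reduced form of g is (-1,-1,-5)
reduced forms (1, 1, 5) vs (-1, -1, -5) ⇒ inequivalent

no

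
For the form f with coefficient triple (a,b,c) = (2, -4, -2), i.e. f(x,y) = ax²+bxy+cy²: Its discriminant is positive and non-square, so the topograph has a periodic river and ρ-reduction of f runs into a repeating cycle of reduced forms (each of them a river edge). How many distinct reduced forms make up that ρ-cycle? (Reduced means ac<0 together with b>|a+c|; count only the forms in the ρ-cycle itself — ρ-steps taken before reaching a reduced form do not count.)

D = 32, ⌊√D⌋ = 5
descent: ρ → (-2,4,2)  [lands on river]
river: ρ → (2,4,-2)
ρ-cycle length = 2 (tail of 1 descent step not counted)

2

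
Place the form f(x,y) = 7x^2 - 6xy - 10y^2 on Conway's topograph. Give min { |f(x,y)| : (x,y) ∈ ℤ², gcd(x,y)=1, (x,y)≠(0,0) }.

descent: ρ → (-10,6,7)  [lands on river]
river: ρ → (7,8,-9)
river: ρ → (-9,10,6)
river: ρ → (6,14,-5)
river: ρ → (-5,16,3)
river: ρ → (3,14,-10)
closes: descent 1, river 6
min |a| on river = 3

3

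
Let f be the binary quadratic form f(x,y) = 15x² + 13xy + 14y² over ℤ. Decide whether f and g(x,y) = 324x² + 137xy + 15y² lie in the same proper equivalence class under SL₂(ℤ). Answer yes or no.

D₁ = -671, D₂ = -671
f: flip: (15,13,14)→(14,-13,15)
f: reduced (well bottom): (14,-13,15) with a≤c, −a<b≤a
g: flip: (324,137,15)→(15,-137,324)
g: translate: b→13 (≡-137 mod 30), so (15,-137,324)→(15,13,14)
g: flip: (15,13,14)→(14,-13,15)
g: reduced (well bottom): (14,-13,15) with a≤c, −a<b≤a
reduced forms (14, -13, 15) vs (14, -13, 15) ⇒ equivalent

yes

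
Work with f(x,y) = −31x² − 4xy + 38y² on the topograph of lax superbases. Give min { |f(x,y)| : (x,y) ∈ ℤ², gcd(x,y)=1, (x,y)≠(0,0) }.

descent: ρ → (38,4,-31)
descent: ρ → (-31,58,11)  [lands on river]
river: ρ → (11,52,-46)
river: ρ → (-46,40,17)
river: ρ → (17,62,-13)
river: ρ → (-13,68,2)
river: ρ → (2,68,-13)
river: ρ → (-13,62,17)
river: ρ → (17,40,-46)
river: ρ → (-46,52,11)
river: ρ → (11,58,-31)
river: ρ → (-31,66,3)
river: ρ → (3,66,-31)
closes: descent 2, river 12
min |a| on river = 2

2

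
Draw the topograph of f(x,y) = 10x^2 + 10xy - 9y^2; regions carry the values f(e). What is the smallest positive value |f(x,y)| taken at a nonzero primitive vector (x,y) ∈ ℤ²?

river: ρ → (-9,8,11)
river: ρ → (11,14,-6)
river: ρ → (-6,10,15)
river: ρ → (15,20,-1)
river: ρ → (-1,20,15)
river: ρ → (15,10,-6)
river: ρ → (-6,14,11)
river: ρ → (11,8,-9)
river: ρ → (-9,10,10)
river: ρ → (10,10,-9)
closes: descent 0, river 10
min |a| on river = 1

1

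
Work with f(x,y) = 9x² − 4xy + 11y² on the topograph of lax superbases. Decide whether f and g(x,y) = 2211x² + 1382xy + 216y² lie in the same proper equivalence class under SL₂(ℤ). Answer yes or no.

D₁ = -380, D₂ = -380
f: reduced (well bottom): (9,-4,11) with a≤c, −a<b≤a
g: flip: (2211,1382,216)→(216,-1382,2211)
g: translate: b→-86 (≡-1382 mod 432), so (216,-1382,2211)→(216,-86,9)
g: flip: (216,-86,9)→(9,86,216)
g: translate: b→-4 (≡86 mod 18), so (9,86,216)→(9,-4,11)
g: reduced (well bottom): (9,-4,11) with a≤c, −a<b≤a
reduced forms (9, -4, 11) vs (9, -4, 11) ⇒ equivalent

yes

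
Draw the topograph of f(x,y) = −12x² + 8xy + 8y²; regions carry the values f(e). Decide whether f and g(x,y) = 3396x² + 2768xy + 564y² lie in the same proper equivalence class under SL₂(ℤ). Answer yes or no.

D₁ = 448, D₂ = 448
river cycle of f (length 4): (8, 8, -12), (-12, 16, 4), (4, 16, -12), (-12, 8, 8)
river cycle of g (length 4): (4, 16, -12), (-12, 8, 8), (8, 8, -12), (-12, 16, 4)
cycles coincide ⇒ equivalent

yes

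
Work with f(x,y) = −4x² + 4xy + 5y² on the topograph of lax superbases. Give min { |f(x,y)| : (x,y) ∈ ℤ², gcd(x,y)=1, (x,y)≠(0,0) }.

river: ρ → (5,6,-3)
river: ρ → (-3,6,5)
river: ρ → (5,4,-4)
river: ρ → (-4,4,5)
closes: descent 0, river 4
min |a| on river = 3

3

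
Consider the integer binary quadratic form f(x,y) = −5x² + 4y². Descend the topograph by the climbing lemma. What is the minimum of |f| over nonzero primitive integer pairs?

descent: ρ → (4,8,-1)  [lands on river]
river: ρ → (-1,8,4)
closes: descent 1, river 2
min |a| on river = 1

1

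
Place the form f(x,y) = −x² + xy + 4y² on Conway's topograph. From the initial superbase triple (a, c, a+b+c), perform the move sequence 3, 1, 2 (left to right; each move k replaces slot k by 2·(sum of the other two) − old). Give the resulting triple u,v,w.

start (-1,4,4) = (f(1,0),f(0,1),f(1,1))
replace slot 3: 2·((-1)+4) − 4 = 2 → (-1,4,2)
replace slot 1: 2·(4+2) − (-1) = 13 → (13,4,2)
replace slot 2: 2·(13+2) − 4 = 26 → (13,26,2)

13,26,2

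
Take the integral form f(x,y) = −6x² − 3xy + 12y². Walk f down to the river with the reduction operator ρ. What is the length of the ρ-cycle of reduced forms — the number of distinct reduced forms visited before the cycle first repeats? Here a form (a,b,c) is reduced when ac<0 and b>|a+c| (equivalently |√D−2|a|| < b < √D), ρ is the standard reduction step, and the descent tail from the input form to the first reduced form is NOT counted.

D = 297, ⌊√D⌋ = 17
descent: ρ → (12,3,-6)
descent: ρ → (-6,9,9)  [lands on river]
river: ρ → (9,9,-6)
river: ρ → (-6,15,3)
river: ρ → (3,15,-6)
ρ-cycle length = 4 (tail of 2 descent steps not counted)

4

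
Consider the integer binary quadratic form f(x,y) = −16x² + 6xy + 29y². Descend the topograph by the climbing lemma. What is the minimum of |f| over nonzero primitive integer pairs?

descent: ρ → (29,-6,-16)
descent: ρ → (-16,38,7)  [lands on river]
river: ρ → (7,32,-31)
river: ρ → (-31,30,8)
river: ρ → (8,34,-23)
river: ρ → (-23,12,19)
river: ρ → (19,26,-16)
closes: descent 2, river 6
min |a| on river = 7

7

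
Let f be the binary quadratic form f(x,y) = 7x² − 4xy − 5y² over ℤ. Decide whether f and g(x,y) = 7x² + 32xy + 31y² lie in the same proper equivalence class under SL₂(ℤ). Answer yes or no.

D₁ = 156, D₂ = 156
river cycle of f (length 6): (-5, 4, 7), (7, 10, -2), (-2, 10, 7), (7, 4, -5), (-5, 6, 6), (6, 6, -5)
river cycle of g (length 6): (6, 6, -5), (-5, 4, 7), (7, 10, -2), (-2, 10, 7), (7, 4, -5), (-5, 6, 6)
cycles coincide ⇒ equivalent

yes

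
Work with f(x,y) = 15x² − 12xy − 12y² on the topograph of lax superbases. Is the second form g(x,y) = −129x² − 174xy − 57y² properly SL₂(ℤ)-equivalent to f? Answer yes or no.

D₁ = 864, D₂ = 864
river cycle of f (length 4): (-12, 12, 15), (15, 18, -9), (-9, 18, 15), (15, 12, -12)
river cycle of g (length 4): (-9, 18, 15), (15, 12, -12), (-12, 12, 15), (15, 18, -9)
cycles coincide ⇒ equivalent

yes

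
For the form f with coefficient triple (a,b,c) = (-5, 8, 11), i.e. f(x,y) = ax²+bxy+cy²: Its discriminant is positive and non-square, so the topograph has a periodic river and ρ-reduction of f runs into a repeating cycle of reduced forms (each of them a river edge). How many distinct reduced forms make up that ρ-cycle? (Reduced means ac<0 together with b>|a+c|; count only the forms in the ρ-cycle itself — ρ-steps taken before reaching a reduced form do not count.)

D = 284, ⌊√D⌋ = 16
river: ρ → (11,14,-2)
river: ρ → (-2,14,11)
river: ρ → (11,8,-5)
river: ρ → (-5,12,7)
river: ρ → (7,16,-1)
river: ρ → (-1,16,7)
river: ρ → (7,12,-5)
river: ρ → (-5,8,11)
ρ-cycle length = 8 (tail of 0 descent steps not counted)

8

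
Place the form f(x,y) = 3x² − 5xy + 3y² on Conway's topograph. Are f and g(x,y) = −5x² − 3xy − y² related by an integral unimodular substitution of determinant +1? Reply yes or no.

D₁ = -11, D₂ = -11
f: translate: b→1 (≡-5 mod 6), so (3,-5,3)→(3,1,1)
f: flip: (3,1,1)→(1,-1,3)
f: translate: b→1 (≡-1 mod 2), so (1,-1,3)→(1,1,3)
f: reduced (well bottom): (1,1,3) with a≤c, −a<b≤a
g is negative-definite; reduce −g:
−g: flip: (5,3,1)→(1,-3,5)
−g: translate: b→1 (≡-3 mod 2), so (1,-3,5)→(1,1,3)
−g: reduced (well bottom): (1,1,3) with a≤c, −a<b≤a
flip sign back: reduced form of g is (-1,-1,-3)
reduced forms (1, 1, 3) vs (-1, -1, -3) ⇒ inequivalent

no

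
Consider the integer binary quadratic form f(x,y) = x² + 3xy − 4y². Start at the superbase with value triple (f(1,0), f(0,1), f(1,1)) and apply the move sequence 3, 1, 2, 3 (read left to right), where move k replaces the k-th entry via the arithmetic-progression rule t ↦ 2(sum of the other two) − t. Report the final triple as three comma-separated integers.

start (1,-4,0) = (f(1,0),f(0,1),f(1,1))
replace slot 3: 2·(1+(-4)) − 0 = -6 → (1,-4,-6)
replace slot 1: 2·((-4)+(-6)) − 1 = -21 → (-21,-4,-6)
replace slot 2: 2·((-21)+(-6)) − (-4) = -50 → (-21,-50,-6)
replace slot 3: 2·((-21)+(-50)) − (-6) = -136 → (-21,-50,-136)

-21,-50,-136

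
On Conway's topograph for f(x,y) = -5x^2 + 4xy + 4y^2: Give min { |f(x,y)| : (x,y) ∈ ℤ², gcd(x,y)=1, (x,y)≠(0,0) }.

river: ρ → (4,4,-5)
river: ρ → (-5,6,3)
river: ρ → (3,6,-5)
river: ρ → (-5,4,4)
closes: descent 0, river 4
min |a| on river = 3

3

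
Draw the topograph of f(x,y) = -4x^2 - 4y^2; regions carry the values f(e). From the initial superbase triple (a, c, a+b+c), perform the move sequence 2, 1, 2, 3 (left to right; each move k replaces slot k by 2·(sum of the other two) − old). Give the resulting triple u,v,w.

start (-4,-4,-8) = (f(1,0),f(0,1),f(1,1))
replace slot 2: 2·((-4)+(-8)) − (-4) = -20 → (-4,-20,-8)
replace slot 1: 2·((-20)+(-8)) − (-4) = -52 → (-52,-20,-8)
replace slot 2: 2·((-52)+(-8)) − (-20) = -100 → (-52,-100,-8)
replace slot 3: 2·((-52)+(-100)) − (-8) = -296 → (-52,-100,-296)

-52,-100,-296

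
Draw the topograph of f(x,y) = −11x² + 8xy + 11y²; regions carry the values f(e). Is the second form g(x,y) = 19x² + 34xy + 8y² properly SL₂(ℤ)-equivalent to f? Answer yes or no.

D₁ = 548, D₂ = 548
river cycle of f (length 18): (11, 14, -8), (-8, 18, 7), (7, 10, -16), (-16, 22, 1), (1, 22, -16), (-16, 10, 7), (7, 18, -8), (-8, 14, 11), (11, 8, -11), (-11, 14, 8), … (8 more)
river cycle of g (length 18): (8, 14, -11), (-11, 8, 11), (11, 14, -8), (-8, 18, 7), (7, 10, -16), (-16, 22, 1), (1, 22, -16), (-16, 10, 7), (7, 18, -8), (-8, 14, 11), … (8 more)
cycles coincide ⇒ equivalent

yes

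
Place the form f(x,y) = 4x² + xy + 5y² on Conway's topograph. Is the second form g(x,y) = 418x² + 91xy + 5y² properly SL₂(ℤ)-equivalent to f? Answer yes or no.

D₁ = -79, D₂ = -79
f: reduced (well bottom): (4,1,5) with a≤c, −a<b≤a
g: flip: (418,91,5)→(5,-91,418)
g: translate: b→-1 (≡-91 mod 10), so (5,-91,418)→(5,-1,4)
g: flip: (5,-1,4)→(4,1,5)
g: reduced (well bottom): (4,1,5) with a≤c, −a<b≤a
reduced forms (4, 1, 5) vs (4, 1, 5) ⇒ equivalent

yes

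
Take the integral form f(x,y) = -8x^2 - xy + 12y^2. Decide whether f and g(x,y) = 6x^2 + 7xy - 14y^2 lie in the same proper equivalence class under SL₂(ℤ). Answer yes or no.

D₁ = 385, D₂ = 385
river cycle of f (length 10): (-8, 15, 5), (5, 15, -8), (-8, 17, 3), (3, 19, -2), (-2, 17, 12), (12, 7, -7), (-7, 7, 12), (12, 17, -2), (-2, 19, 3), (3, 17, -8)
river cycle of g (length 12): (6, 19, -1), (-1, 19, 6), (6, 17, -4), (-4, 15, 10), (10, 5, -9), (-9, 13, 6), (6, 11, -11), (-11, 11, 6), (6, 13, -9), (-9, 5, 10), … (2 more)
cycles differ ⇒ inequivalent

no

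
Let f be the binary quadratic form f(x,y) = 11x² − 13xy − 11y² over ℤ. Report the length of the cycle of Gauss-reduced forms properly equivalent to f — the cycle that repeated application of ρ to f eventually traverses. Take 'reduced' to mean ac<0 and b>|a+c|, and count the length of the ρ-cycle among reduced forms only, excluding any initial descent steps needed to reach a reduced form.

D = 653, ⌊√D⌋ = 25
descent: ρ → (-11,13,11)  [lands on river]
river: ρ → (11,9,-13)
river: ρ → (-13,17,7)
river: ρ → (7,25,-1)
river: ρ → (-1,25,7)
river: ρ → (7,17,-13)
river: ρ → (-13,9,11)
river: ρ → (11,13,-11)
river: ρ → (-11,9,13)
river: ρ → (13,17,-7)
river: ρ → (-7,25,1)
river: ρ → (1,25,-7)
river: ρ → (-7,17,13)
river: ρ → (13,9,-11)
ρ-cycle length = 14 (tail of 1 descent step not counted)

14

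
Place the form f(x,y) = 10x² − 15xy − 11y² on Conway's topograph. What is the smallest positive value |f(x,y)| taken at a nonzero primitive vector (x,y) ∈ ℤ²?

descent: ρ → (-11,15,10)  [lands on river]
river: ρ → (10,25,-1)
river: ρ → (-1,25,10)
river: ρ → (10,15,-11)
river: ρ → (-11,7,14)
river: ρ → (14,21,-4)
river: ρ → (-4,19,19)
river: ρ → (19,19,-4)
river: ρ → (-4,21,14)
river: ρ → (14,7,-11)
closes: descent 1, river 10
min |a| on river = 1

1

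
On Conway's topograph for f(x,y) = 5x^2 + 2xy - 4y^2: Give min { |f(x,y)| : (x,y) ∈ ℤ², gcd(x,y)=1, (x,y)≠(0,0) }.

river: ρ → (-4,6,3)
river: ρ → (3,6,-4)
river: ρ → (-4,2,5)
river: ρ → (5,8,-1)
river: ρ → (-1,8,5)
river: ρ → (5,2,-4)
closes: descent 0, river 6
min |a| on river = 1

1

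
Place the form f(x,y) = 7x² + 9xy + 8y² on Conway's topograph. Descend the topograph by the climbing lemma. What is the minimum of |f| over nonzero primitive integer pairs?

translate: b→-5 (≡9 mod 14), so (7,9,8)→(7,-5,6)
flip: (7,-5,6)→(6,5,7)
reduced (well bottom): (6,5,7) with a≤c, −a<b≤a
well minimum = a = 6

6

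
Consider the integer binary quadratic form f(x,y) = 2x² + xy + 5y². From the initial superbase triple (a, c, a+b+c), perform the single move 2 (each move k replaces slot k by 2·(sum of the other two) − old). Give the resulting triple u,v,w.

start (2,5,8) = (f(1,0),f(0,1),f(1,1))
replace slot 2: 2·(2+8) − 5 = 15 → (2,15,8)

2,15,8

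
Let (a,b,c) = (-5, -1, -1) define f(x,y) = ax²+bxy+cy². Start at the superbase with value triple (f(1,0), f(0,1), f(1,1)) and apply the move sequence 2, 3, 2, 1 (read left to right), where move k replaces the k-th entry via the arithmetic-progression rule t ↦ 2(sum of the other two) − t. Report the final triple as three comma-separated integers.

start (-5,-1,-7) = (f(1,0),f(0,1),f(1,1))
replace slot 2: 2·((-5)+(-7)) − (-1) = -23 → (-5,-23,-7)
replace slot 3: 2·((-5)+(-23)) − (-7) = -49 → (-5,-23,-49)
replace slot 2: 2·((-5)+(-49)) − (-23) = -85 → (-5,-85,-49)
replace slot 1: 2·((-85)+(-49)) − (-5) = -263 → (-263,-85,-49)

-263,-85,-49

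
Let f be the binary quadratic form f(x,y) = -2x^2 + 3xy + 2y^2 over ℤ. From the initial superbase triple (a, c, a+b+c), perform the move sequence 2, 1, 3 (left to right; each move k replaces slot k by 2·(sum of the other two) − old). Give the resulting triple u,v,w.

start (-2,2,3) = (f(1,0),f(0,1),f(1,1))
replace slot 2: 2·((-2)+3) − 2 = 0 → (-2,0,3)
replace slot 1: 2·(0+3) − (-2) = 8 → (8,0,3)
replace slot 3: 2·(8+0) − 3 = 13 → (8,0,13)

8,0,13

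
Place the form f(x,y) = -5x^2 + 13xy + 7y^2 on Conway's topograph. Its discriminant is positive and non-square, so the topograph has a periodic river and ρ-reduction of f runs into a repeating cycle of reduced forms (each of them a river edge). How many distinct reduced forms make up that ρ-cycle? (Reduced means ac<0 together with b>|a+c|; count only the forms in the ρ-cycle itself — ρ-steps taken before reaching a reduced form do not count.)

D = 309, ⌊√D⌋ = 17
river: ρ → (7,15,-3)
river: ρ → (-3,15,7)
river: ρ → (7,13,-5)
river: ρ → (-5,17,1)
river: ρ → (1,17,-5)
river: ρ → (-5,13,7)
ρ-cycle length = 6 (tail of 0 descent steps not counted)

6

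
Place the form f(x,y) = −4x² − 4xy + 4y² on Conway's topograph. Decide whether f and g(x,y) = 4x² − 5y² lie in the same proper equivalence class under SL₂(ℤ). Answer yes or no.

D₁ = 80, D₂ = 80
river cycle of f (length 2): (4, 4, -4), (-4, 4, 4)
river cycle of g (length 2): (4, 8, -1), (-1, 8, 4)
cycles differ ⇒ inequivalent

no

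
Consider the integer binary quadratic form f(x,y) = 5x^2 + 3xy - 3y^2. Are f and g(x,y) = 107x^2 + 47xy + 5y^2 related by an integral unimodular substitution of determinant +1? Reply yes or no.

D₁ = 69, D₂ = 69
river cycle of f (length 4): (-3, 3, 5), (5, 7, -1), (-1, 7, 5), (5, 3, -3)
river cycle of g (length 4): (5, 3, -3), (-3, 3, 5), (5, 7, -1), (-1, 7, 5)
cycles coincide ⇒ equivalent

yes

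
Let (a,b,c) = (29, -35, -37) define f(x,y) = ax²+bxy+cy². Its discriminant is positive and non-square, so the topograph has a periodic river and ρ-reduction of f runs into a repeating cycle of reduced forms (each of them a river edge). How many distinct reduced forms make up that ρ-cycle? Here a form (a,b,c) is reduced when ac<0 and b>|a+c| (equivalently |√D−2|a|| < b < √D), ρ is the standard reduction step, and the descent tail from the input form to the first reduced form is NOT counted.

D = 5517, ⌊√D⌋ = 74
descent: ρ → (-37,35,29)  [lands on river]
river: ρ → (29,23,-43)
river: ρ → (-43,63,9)
river: ρ → (9,63,-43)
river: ρ → (-43,23,29)
river: ρ → (29,35,-37)
river: ρ → (-37,39,27)
river: ρ → (27,69,-7)
river: ρ → (-7,71,17)
river: ρ → (17,65,-19)
river: ρ → (-19,49,41)
river: ρ → (41,33,-27)
river: ρ → (-27,21,47)
river: ρ → (47,73,-1)
river: ρ → (-1,73,47)
river: ρ → (47,21,-27)
river: ρ → (-27,33,41)
river: ρ → (41,49,-19)
river: ρ → (-19,65,17)
river: ρ → (17,71,-7)
river: ρ → (-7,69,27)
river: ρ → (27,39,-37)
ρ-cycle length = 22 (tail of 1 descent step not counted)

22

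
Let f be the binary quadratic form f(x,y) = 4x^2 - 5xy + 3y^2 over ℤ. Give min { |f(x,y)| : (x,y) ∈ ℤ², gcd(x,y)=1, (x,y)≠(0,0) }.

translate: b→3 (≡-5 mod 8), so (4,-5,3)→(4,3,2)
flip: (4,3,2)→(2,-3,4)
translate: b→1 (≡-3 mod 4), so (2,-3,4)→(2,1,3)
reduced (well bottom): (2,1,3) with a≤c, −a<b≤a
well minimum = a = 2

2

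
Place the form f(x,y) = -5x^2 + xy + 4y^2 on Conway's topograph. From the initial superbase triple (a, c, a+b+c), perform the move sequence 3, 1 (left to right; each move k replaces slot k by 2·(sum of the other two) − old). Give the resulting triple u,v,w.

start (-5,4,0) = (f(1,0),f(0,1),f(1,1))
replace slot 3: 2·((-5)+4) − 0 = -2 → (-5,4,-2)
replace slot 1: 2·(4+(-2)) − (-5) = 9 → (9,4,-2)

9,4,-2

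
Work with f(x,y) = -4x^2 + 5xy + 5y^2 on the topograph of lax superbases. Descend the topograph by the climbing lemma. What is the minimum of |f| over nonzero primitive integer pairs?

river: ρ → (5,5,-4)
river: ρ → (-4,3,6)
river: ρ → (6,9,-1)
river: ρ → (-1,9,6)
river: ρ → (6,3,-4)
river: ρ → (-4,5,5)
closes: descent 0, river 6
min |a| on river = 1

1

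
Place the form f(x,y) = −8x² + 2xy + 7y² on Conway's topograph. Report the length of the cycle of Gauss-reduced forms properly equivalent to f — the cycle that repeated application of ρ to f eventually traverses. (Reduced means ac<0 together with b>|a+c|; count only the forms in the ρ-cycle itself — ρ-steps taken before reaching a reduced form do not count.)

D = 228, ⌊√D⌋ = 15
river: ρ → (7,12,-3)
river: ρ → (-3,12,7)
river: ρ → (7,2,-8)
river: ρ → (-8,14,1)
river: ρ → (1,14,-8)
river: ρ → (-8,2,7)
ρ-cycle length = 6 (tail of 0 descent steps not counted)

6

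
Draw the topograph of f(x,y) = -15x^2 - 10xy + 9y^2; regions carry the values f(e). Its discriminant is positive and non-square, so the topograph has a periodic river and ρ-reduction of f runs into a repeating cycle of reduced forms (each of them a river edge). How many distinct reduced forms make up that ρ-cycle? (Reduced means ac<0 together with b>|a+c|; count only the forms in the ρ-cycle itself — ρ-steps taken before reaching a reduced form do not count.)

D = 640, ⌊√D⌋ = 25
descent: ρ → (9,10,-15)  [lands on river]
river: ρ → (-15,20,4)
river: ρ → (4,20,-15)
river: ρ → (-15,10,9)
river: ρ → (9,8,-16)
river: ρ → (-16,24,1)
river: ρ → (1,24,-16)
river: ρ → (-16,8,9)
ρ-cycle length = 8 (tail of 1 descent step not counted)

8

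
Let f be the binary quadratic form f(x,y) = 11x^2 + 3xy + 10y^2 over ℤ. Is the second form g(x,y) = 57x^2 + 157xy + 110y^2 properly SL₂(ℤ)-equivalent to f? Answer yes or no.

D₁ = -431, D₂ = -431
f: flip: (11,3,10)→(10,-3,11)
f: reduced (well bottom): (10,-3,11) with a≤c, −a<b≤a
g: translate: b→43 (≡157 mod 114), so (57,157,110)→(57,43,10)
g: flip: (57,43,10)→(10,-43,57)
g: translate: b→-3 (≡-43 mod 20), so (10,-43,57)→(10,-3,11)
g: reduced (well bottom): (10,-3,11) with a≤c, −a<b≤a
reduced forms (10, -3, 11) vs (10, -3, 11) ⇒ equivalent

yes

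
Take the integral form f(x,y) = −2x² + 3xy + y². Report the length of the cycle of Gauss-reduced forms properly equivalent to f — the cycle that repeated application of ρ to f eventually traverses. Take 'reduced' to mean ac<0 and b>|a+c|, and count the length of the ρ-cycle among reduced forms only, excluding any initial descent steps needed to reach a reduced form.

D = 17, ⌊√D⌋ = 4
river: ρ → (1,3,-2)
river: ρ → (-2,1,2)
river: ρ → (2,3,-1)
river: ρ → (-1,3,2)
river: ρ → (2,1,-2)
river: ρ → (-2,3,1)
ρ-cycle length = 6 (tail of 0 descent steps not counted)

6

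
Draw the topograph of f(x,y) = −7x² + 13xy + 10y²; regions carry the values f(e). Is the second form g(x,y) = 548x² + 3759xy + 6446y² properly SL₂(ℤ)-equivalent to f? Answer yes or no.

D₁ = 449, D₂ = 449
river cycle of f (length 38): (10, 7, -10), (-10, 13, 7), (7, 15, -8), (-8, 17, 5), (5, 13, -14), (-14, 15, 4), (4, 17, -10), (-10, 3, 11), (11, 19, -2), (-2, 21, 1), … (28 more)
river cycle of g (length 38): (10, 7, -10), (-10, 13, 7), (7, 15, -8), (-8, 17, 5), (5, 13, -14), (-14, 15, 4), (4, 17, -10), (-10, 3, 11), (11, 19, -2), (-2, 21, 1), … (28 more)
cycles coincide ⇒ equivalent

yes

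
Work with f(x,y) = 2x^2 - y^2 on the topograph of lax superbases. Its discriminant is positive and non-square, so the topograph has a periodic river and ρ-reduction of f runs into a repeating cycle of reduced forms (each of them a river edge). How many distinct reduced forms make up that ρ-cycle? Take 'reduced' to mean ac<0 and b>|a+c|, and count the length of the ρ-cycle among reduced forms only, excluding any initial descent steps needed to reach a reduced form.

D = 8, ⌊√D⌋ = 2
descent: ρ → (-1,2,1)  [lands on river]
river: ρ → (1,2,-1)
ρ-cycle length = 2 (tail of 1 descent step not counted)

2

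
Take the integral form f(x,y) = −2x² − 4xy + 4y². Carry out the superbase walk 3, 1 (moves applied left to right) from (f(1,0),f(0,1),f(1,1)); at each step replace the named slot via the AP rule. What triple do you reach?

start (-2,4,-2) = (f(1,0),f(0,1),f(1,1))
replace slot 3: 2·((-2)+4) − (-2) = 6 → (-2,4,6)
replace slot 1: 2·(4+6) − (-2) = 22 → (22,4,6)

22,4,6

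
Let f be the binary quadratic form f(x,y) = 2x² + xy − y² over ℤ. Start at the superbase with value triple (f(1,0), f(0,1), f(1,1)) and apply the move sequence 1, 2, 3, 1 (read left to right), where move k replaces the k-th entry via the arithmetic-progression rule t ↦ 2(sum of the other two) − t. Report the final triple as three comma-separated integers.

start (2,-1,2) = (f(1,0),f(0,1),f(1,1))
replace slot 1: 2·((-1)+2) − 2 = 0 → (0,-1,2)
replace slot 2: 2·(0+2) − (-1) = 5 → (0,5,2)
replace slot 3: 2·(0+5) − 2 = 8 → (0,5,8)
replace slot 1: 2·(5+8) − 0 = 26 → (26,5,8)

26,5,8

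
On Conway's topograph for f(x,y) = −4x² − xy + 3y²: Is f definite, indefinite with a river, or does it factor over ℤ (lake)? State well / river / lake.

D = b²−4ac = (-1)² − 4·(-4)·3 = 49
D = 7² is a perfect square ⇒ form factors over ℤ ⇒ lakes

lake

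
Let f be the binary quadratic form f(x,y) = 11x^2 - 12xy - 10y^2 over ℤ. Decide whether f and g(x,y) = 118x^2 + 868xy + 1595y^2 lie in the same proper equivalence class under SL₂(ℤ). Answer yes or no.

D₁ = 584, D₂ = 584
river cycle of f (length 8): (-10, 12, 11), (11, 10, -11), (-11, 12, 10), (10, 8, -13), (-13, 18, 5), (5, 22, -5), (-5, 18, 13), (13, 8, -10)
river cycle of g (length 8): (11, 10, -11), (-11, 12, 10), (10, 8, -13), (-13, 18, 5), (5, 22, -5), (-5, 18, 13), (13, 8, -10), (-10, 12, 11)
cycles coincide ⇒ equivalent

yes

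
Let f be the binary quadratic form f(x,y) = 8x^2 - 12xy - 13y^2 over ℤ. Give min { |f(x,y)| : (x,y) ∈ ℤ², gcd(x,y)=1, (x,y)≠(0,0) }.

descent: ρ → (-13,12,8)  [lands on river]
river: ρ → (8,20,-5)
river: ρ → (-5,20,8)
river: ρ → (8,12,-13)
river: ρ → (-13,14,7)
river: ρ → (7,14,-13)
closes: descent 1, river 6
min |a| on river = 5

5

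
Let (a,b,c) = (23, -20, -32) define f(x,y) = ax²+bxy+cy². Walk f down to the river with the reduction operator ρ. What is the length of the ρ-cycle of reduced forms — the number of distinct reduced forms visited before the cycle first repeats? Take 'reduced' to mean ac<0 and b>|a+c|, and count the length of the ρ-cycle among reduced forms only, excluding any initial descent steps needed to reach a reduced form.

D = 3344, ⌊√D⌋ = 57
descent: ρ → (-32,20,23)  [lands on river]
river: ρ → (23,26,-29)
river: ρ → (-29,32,20)
river: ρ → (20,48,-13)
river: ρ → (-13,56,4)
river: ρ → (4,56,-13)
river: ρ → (-13,48,20)
river: ρ → (20,32,-29)
river: ρ → (-29,26,23)
river: ρ → (23,20,-32)
river: ρ → (-32,44,11)
river: ρ → (11,44,-32)
ρ-cycle length = 12 (tail of 1 descent step not counted)

12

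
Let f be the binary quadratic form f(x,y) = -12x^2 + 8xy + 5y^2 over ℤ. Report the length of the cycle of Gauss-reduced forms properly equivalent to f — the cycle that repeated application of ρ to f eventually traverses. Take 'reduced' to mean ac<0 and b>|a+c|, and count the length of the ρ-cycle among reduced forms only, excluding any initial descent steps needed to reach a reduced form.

D = 304, ⌊√D⌋ = 17
river: ρ → (5,12,-8)
river: ρ → (-8,4,9)
river: ρ → (9,14,-3)
river: ρ → (-3,16,4)
river: ρ → (4,16,-3)
river: ρ → (-3,14,9)
river: ρ → (9,4,-8)
river: ρ → (-8,12,5)
river: ρ → (5,8,-12)
river: ρ → (-12,16,1)
river: ρ → (1,16,-12)
river: ρ → (-12,8,5)
ρ-cycle length = 12 (tail of 0 descent steps not counted)

12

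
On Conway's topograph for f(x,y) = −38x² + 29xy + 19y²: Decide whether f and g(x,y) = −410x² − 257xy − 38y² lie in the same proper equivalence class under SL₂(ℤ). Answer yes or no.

D₁ = 3729, D₂ = 3729
river cycle of f (length 30): (19, 47, -20), (-20, 33, 33), (33, 33, -20), (-20, 47, 19), (19, 29, -38), (-38, 47, 10), (10, 53, -23), (-23, 39, 24), (24, 57, -5), (-5, 53, 46), … (20 more)
river cycle of g (length 30): (-38, 29, 19), (19, 47, -20), (-20, 33, 33), (33, 33, -20), (-20, 47, 19), (19, 29, -38), (-38, 47, 10), (10, 53, -23), (-23, 39, 24), (24, 57, -5), … (20 more)
cycles coincide ⇒ equivalent

yes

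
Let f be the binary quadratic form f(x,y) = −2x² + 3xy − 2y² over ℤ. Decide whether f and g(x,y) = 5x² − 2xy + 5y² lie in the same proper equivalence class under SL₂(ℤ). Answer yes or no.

D₁ = -7, D₂ = -96
discriminants differ ⇒ not SL₂(ℤ)-equivalent

no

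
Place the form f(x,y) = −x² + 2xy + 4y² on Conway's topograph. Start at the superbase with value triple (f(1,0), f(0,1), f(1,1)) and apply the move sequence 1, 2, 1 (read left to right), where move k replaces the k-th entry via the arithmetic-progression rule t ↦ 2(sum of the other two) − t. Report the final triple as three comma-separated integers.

start (-1,4,5) = (f(1,0),f(0,1),f(1,1))
replace slot 1: 2·(4+5) − (-1) = 19 → (19,4,5)
replace slot 2: 2·(19+5) − 4 = 44 → (19,44,5)
replace slot 1: 2·(44+5) − 19 = 79 → (79,44,5)

79,44,5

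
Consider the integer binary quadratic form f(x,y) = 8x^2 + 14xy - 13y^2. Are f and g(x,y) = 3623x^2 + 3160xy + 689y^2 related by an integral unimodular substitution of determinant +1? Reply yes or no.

D₁ = 612, D₂ = 612
river cycle of f (length 8): (-13, 12, 9), (9, 24, -1), (-1, 24, 9), (9, 12, -13), (-13, 14, 8), (8, 18, -9), (-9, 18, 8), (8, 14, -13)
river cycle of g (length 8): (8, 14, -13), (-13, 12, 9), (9, 24, -1), (-1, 24, 9), (9, 12, -13), (-13, 14, 8), (8, 18, -9), (-9, 18, 8)
cycles coincide ⇒ equivalent

yes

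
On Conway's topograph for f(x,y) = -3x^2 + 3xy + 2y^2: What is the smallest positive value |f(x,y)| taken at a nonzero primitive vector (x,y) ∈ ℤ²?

river: ρ → (2,5,-1)
river: ρ → (-1,5,2)
river: ρ → (2,3,-3)
river: ρ → (-3,3,2)
closes: descent 0, river 4
min |a| on river = 1

1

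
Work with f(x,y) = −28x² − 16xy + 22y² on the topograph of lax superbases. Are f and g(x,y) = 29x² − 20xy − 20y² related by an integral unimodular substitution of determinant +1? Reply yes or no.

D₁ = 2720, D₂ = 2720
river cycle of f (length 10): (22, 16, -28), (-28, 40, 10), (10, 40, -28), (-28, 16, 22), (22, 28, -22), (-22, 16, 28), (28, 40, -10), (-10, 40, 28), (28, 16, -22), (-22, 28, 22)
river cycle of g (length 6): (-20, 20, 29), (29, 38, -11), (-11, 50, 5), (5, 50, -11), (-11, 38, 29), (29, 20, -20)
cycles differ ⇒ inequivalent

no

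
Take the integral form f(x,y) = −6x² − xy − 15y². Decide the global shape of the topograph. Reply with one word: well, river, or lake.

D = b²−4ac = (-1)² − 4·(-6)·(-15) = -359
D < 0 ⇒ definite ⇒ every region one sign ⇒ single well

well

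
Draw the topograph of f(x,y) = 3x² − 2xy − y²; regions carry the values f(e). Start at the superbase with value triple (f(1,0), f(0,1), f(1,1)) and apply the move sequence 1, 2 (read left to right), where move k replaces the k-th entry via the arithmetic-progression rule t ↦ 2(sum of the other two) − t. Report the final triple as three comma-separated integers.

start (3,-1,0) = (f(1,0),f(0,1),f(1,1))
replace slot 1: 2·((-1)+0) − 3 = -5 → (-5,-1,0)
replace slot 2: 2·((-5)+0) − (-1) = -9 → (-5,-9,0)

-5,-9,0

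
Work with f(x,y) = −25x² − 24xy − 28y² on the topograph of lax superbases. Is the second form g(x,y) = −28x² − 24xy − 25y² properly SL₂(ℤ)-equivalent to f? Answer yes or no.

D₁ = -2224, D₂ = -2224
f is negative-definite; reduce −f:
−f: reduced (well bottom): (25,24,28) with a≤c, −a<b≤a
flip sign back: reduced form of f is (-25,-24,-28)
g is negative-definite; reduce −g:
−g: flip: (28,24,25)→(25,-24,28)
−g: reduced (well bottom): (25,-24,28) with a≤c, −a<b≤a
flip sign back: reduced form of g is (-25,24,-28)
reduced forms (-25, -24, -28) vs (-25, 24, -28) ⇒ inequivalent

no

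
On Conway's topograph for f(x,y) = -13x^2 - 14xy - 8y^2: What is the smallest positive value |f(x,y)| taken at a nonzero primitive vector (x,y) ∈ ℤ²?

translate: b→-12 (≡14 mod 26), so (13,14,8)→(13,-12,7)
flip: (13,-12,7)→(7,12,13)
translate: b→-2 (≡12 mod 14), so (7,12,13)→(7,-2,8)
reduced (well bottom): (7,-2,8) with a≤c, −a<b≤a
well minimum |f| = |-7| = 7 (negative-definite)

7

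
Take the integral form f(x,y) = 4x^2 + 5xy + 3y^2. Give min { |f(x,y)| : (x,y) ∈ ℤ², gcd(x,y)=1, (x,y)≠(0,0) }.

translate: b→-3 (≡5 mod 8), so (4,5,3)→(4,-3,2)
flip: (4,-3,2)→(2,3,4)
translate: b→-1 (≡3 mod 4), so (2,3,4)→(2,-1,3)
reduced (well bottom): (2,-1,3) with a≤c, −a<b≤a
well minimum = a = 2

2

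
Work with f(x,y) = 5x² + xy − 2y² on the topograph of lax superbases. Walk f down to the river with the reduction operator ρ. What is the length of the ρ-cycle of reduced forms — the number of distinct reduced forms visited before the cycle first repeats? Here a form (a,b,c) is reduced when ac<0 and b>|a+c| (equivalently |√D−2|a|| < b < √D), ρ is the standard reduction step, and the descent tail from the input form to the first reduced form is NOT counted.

D = 41, ⌊√D⌋ = 6
descent: ρ → (-2,3,4)  [lands on river]
river: ρ → (4,5,-1)
river: ρ → (-1,5,4)
river: ρ → (4,3,-2)
river: ρ → (-2,5,2)
river: ρ → (2,3,-4)
river: ρ → (-4,5,1)
river: ρ → (1,5,-4)
river: ρ → (-4,3,2)
river: ρ → (2,5,-2)
ρ-cycle length = 10 (tail of 1 descent step not counted)

10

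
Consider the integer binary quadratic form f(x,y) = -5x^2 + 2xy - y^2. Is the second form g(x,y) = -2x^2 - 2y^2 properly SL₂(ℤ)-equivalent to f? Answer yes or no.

D₁ = -16, D₂ = -16
f is negative-definite; reduce −f:
−f: flip: (5,-2,1)→(1,2,5)
−f: translate: b→0 (≡2 mod 2), so (1,2,5)→(1,0,4)
−f: reduced (well bottom): (1,0,4) with a≤c, −a<b≤a
flip sign back: reduced form of f is (-1,0,-4)
g is negative-definite; reduce −g:
−g: reduced (well bottom): (2,0,2) with a≤c, −a<b≤a
flip sign back: reduced form of g is (-2,0,-2)
reduced forms (-1, 0, -4) vs (-2, 0, -2) ⇒ inequivalent

no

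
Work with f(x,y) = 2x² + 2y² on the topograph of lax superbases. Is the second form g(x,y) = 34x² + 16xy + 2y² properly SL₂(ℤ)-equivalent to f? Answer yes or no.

D₁ = -16, D₂ = -16
f: reduced (well bottom): (2,0,2) with a≤c, −a<b≤a
g: flip: (34,16,2)→(2,-16,34)
g: translate: b→0 (≡-16 mod 4), so (2,-16,34)→(2,0,2)
g: reduced (well bottom): (2,0,2) with a≤c, −a<b≤a
reduced forms (2, 0, 2) vs (2, 0, 2) ⇒ equivalent

yes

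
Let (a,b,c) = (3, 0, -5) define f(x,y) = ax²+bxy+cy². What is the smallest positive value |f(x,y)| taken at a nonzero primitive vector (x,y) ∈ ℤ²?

descent: ρ → (-5,0,3)
descent: ρ → (3,6,-2)  [lands on river]
river: ρ → (-2,6,3)
closes: descent 2, river 2
min |a| on river = 2

2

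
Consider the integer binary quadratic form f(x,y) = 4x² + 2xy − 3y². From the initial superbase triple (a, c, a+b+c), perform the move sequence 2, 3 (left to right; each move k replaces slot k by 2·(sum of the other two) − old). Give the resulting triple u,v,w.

start (4,-3,3) = (f(1,0),f(0,1),f(1,1))
replace slot 2: 2·(4+3) − (-3) = 17 → (4,17,3)
replace slot 3: 2·(4+17) − 3 = 39 → (4,17,39)

4,17,39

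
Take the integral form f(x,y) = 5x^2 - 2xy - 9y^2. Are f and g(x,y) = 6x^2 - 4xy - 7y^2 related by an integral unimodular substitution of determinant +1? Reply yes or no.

D₁ = 184, D₂ = 184
river cycle of f (length 12): (5, 8, -6), (-6, 4, 7), (7, 10, -3), (-3, 8, 10), (10, 12, -1), (-1, 12, 10), (10, 8, -3), (-3, 10, 7), (7, 4, -6), (-6, 8, 5), … (2 more)
river cycle of g (length 12): (-7, 4, 6), (6, 8, -5), (-5, 12, 2), (2, 12, -5), (-5, 8, 6), (6, 4, -7), (-7, 10, 3), (3, 8, -10), (-10, 12, 1), (1, 12, -10), … (2 more)
cycles differ ⇒ inequivalent

no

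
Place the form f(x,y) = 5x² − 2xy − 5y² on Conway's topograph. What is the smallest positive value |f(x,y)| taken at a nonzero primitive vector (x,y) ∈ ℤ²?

descent: ρ → (-5,2,5)  [lands on river]
river: ρ → (5,8,-2)
river: ρ → (-2,8,5)
river: ρ → (5,2,-5)
river: ρ → (-5,8,2)
river: ρ → (2,8,-5)
closes: descent 1, river 6
min |a| on river = 2

2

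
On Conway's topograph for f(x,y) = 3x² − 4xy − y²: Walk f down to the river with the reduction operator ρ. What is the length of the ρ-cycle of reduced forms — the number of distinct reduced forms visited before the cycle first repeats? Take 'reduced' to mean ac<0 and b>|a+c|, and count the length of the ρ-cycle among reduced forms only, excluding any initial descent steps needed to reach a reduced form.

D = 28, ⌊√D⌋ = 5
descent: ρ → (-1,4,3)  [lands on river]
river: ρ → (3,2,-2)
river: ρ → (-2,2,3)
river: ρ → (3,4,-1)
ρ-cycle length = 4 (tail of 1 descent step not counted)

4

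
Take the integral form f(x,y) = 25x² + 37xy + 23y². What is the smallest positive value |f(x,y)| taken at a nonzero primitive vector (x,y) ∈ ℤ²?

translate: b→-13 (≡37 mod 50), so (25,37,23)→(25,-13,11)
flip: (25,-13,11)→(11,13,25)
translate: b→-9 (≡13 mod 22), so (11,13,25)→(11,-9,23)
reduced (well bottom): (11,-9,23) with a≤c, −a<b≤a
well minimum = a = 11

11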